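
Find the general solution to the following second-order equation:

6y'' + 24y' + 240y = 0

Characteristic equation: 6r² + 24r + 240 = 0
Divide by 6: r² + 4r + 40 = 0
Roots: r = -2 ± 6i (complex conjugates)
General solution: y = e^(-2x)(C₁cos(6x) + C₂sin(6x))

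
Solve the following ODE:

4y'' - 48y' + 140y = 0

Characteristic equation: 4r² - 48r + 140 = 0
Divide by 4: r² - 12r + 35 = 0
Roots: r = 5, 7 (distinct real)
General solution: y = C₁e^(5x) + C₂e^(7x)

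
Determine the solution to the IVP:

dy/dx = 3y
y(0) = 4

General solution: y = Ce^(3x)
Applying IC y(0) = 4:
Particular solution: y = 4e^(3x)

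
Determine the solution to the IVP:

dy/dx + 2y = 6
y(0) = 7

General solution: y = 3 + Ce^(-2x)
Applying y(0) = 7: C = 7 - 3 = 4
Particular solution: y = 3 + 4e^(-2x)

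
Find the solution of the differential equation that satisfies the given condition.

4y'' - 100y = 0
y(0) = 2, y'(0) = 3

General solution: y = C₁e^(5x) + C₂e^(-5x)
Applying ICs: C₁ = 13/10, C₂ = 7/10
Particular solution: y = (13/10)e^(5x) + (7/10)e^(-5x)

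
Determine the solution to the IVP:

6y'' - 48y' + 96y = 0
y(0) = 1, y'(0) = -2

General solution: y = (C₁ + C₂x)e^(4x)
Repeated root r = 4
Applying ICs: C₁ = 1, C₂ = -6
Particular solution: y = (1 - 6x)e^(4x)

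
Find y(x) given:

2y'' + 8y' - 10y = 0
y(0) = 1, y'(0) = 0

General solution: y = C₁e^x + C₂e^(-5x)
Applying ICs: C₁ = 5/6, C₂ = 1/6
Particular solution: y = (5/6)e^x + (1/6)e^(-5x)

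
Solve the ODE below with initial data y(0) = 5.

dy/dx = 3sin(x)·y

General solution: y = Ce^(-3cos(x))
Applying IC y(0) = 5:
Particular solution: y = 5e^(3(1-cos(x)))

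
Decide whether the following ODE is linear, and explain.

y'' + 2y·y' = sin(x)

Nonlinear (product y·y')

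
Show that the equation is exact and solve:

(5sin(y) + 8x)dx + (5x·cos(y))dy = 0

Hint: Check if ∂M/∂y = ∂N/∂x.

Verify exactness: ∂M/∂y = ∂N/∂x ✓
Find F(x,y) such that ∂F/∂x = M, ∂F/∂y = N
Solution: 5x·sin(y) + 4x² = C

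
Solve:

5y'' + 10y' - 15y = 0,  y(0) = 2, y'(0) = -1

General solution: y = C₁e^x + C₂e^(-3x)
Applying ICs: C₁ = 5/4, C₂ = 3/4
Particular solution: y = (5/4)e^x + (3/4)e^(-3x)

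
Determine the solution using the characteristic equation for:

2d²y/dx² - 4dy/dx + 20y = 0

Characteristic equation: 2r² - 4r + 20 = 0
Divide by 2: r² - 2r + 10 = 0
Roots: r = 1 ± 3i (complex conjugates)
General solution: y = e^x(C₁cos(3x) + C₂sin(3x))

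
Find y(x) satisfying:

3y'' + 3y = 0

Characteristic equation: 3r² + 3 = 0
Divide by 3: r² + 1 = 0
Roots: r = ±i (complex conjugates)
General solution: y = C₁cos(x) + C₂sin(x)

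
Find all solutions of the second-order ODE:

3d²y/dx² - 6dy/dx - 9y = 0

Characteristic equation: 3r² - 6r - 9 = 0
Divide by 3: r² - 2r - 3 = 0
Roots: r = 3, -1 (distinct real)
General solution: y = C₁e^(3x) + C₂e^(-x)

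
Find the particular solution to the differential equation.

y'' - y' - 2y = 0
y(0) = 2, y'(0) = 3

General solution: y = C₁e^(2x) + C₂e^(-x)
Applying ICs: C₁ = 5/3, C₂ = 1/3
Particular solution: y = (5/3)e^(2x) + (1/3)e^(-x)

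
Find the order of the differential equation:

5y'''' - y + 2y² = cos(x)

The order is 4 (highest derivative is of order 4).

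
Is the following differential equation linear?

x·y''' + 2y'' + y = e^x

Yes. Linear (y and its derivatives appear to the first power only, no products of y terms)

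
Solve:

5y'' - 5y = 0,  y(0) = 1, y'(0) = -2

General solution: y = C₁e^x + C₂e^(-x)
Applying ICs: C₁ = -1/2, C₂ = 3/2
Particular solution: y = -(1/2)e^x + (3/2)e^(-x)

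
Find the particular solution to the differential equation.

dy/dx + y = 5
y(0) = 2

General solution: y = 5 + Ce^(-x)
Applying y(0) = 2: C = 2 - 5 = -3
Particular solution: y = 5 - 3e^(-x)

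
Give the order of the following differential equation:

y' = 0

The order is 1 (highest derivative is of order 1).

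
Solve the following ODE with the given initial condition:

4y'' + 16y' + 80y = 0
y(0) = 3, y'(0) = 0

General solution: y = e^(-2x)(C₁cos(4x) + C₂sin(4x))
Complex roots r = -2 ± 4i
Applying ICs: C₁ = 3, C₂ = 3/2
Particular solution: y = e^(-2x)(3cos(4x) + (3/2)sin(4x))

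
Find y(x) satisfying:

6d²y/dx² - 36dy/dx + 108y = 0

Characteristic equation: 6r² - 36r + 108 = 0
Divide by 6: r² - 6r + 18 = 0
Roots: r = 3 ± 3i (complex conjugates)
General solution: y = e^(3x)(C₁cos(3x) + C₂sin(3x))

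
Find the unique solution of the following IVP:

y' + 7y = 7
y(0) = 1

General solution: y = 1 + Ce^(-7x)
Applying y(0) = 1: C = 1 - 1 = 0
Particular solution: y = 1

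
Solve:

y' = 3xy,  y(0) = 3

General solution: y = Ce^(3x²/2)
Applying IC y(0) = 3:
Particular solution: y = 3e^(3x²/2)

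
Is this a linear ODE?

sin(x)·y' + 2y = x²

Yes. Linear (y and its derivatives appear to the first power only, no products of y terms)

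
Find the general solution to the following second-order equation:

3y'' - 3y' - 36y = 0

Characteristic equation: 3r² - 3r - 36 = 0
Divide by 3: r² - r - 12 = 0
Roots: r = 4, -3 (distinct real)
General solution: y = C₁e^(4x) + C₂e^(-3x)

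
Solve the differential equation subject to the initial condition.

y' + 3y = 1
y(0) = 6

General solution: y = 1/3 + Ce^(-3x)
Applying y(0) = 6: C = 6 - 1/3 = 17/3
Particular solution: y = 1/3 + (17/3)e^(-3x)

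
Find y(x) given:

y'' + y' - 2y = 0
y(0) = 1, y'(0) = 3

General solution: y = C₁e^x + C₂e^(-2x)
Applying ICs: C₁ = 5/3, C₂ = -2/3
Particular solution: y = (5/3)e^x - (2/3)e^(-2x)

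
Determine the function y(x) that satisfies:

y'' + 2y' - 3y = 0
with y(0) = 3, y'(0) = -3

General solution: y = C₁e^x + C₂e^(-3x)
Applying ICs: C₁ = 3/2, C₂ = 3/2
Particular solution: y = (3/2)e^x + (3/2)e^(-3x)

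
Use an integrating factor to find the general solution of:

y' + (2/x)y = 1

Using integrating factor method:

General solution: y = (1/3)x + Cx^(-2)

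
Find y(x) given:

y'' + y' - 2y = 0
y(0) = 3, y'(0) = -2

General solution: y = C₁e^x + C₂e^(-2x)
Applying ICs: C₁ = 4/3, C₂ = 5/3
Particular solution: y = (4/3)e^x + (5/3)e^(-2x)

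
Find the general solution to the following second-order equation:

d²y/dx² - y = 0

Characteristic equation: r² - 1 = 0
Roots: r = 1, -1 (distinct real)
General solution: y = C₁e^x + C₂e^(-x)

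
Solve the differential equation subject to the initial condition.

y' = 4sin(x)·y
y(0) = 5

General solution: y = Ce^(-4cos(x))
Applying IC y(0) = 5:
Particular solution: y = 5e^(4(1-cos(x)))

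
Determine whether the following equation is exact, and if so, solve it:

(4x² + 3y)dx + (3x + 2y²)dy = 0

Verify exactness: ∂M/∂y = ∂N/∂x ✓
Find F(x,y) such that ∂F/∂x = M, ∂F/∂y = N
Solution: 4x³/3 + 3xy + 2y³/3 = C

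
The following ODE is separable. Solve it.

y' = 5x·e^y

Separating variables and integrating:
-e^(-y) = 5x²/2 + C

General solution: y = -ln(C - 5x²/2)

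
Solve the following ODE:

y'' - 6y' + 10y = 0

Characteristic equation: r² - 6r + 10 = 0
Roots: r = 3 ± i (complex conjugates)
General solution: y = e^(3x)(C₁cos(x) + C₂sin(x))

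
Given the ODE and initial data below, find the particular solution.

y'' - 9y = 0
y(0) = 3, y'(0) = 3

General solution: y = C₁e^(3x) + C₂e^(-3x)
Applying ICs: C₁ = 2, C₂ = 1
Particular solution: y = 2e^(3x) + e^(-3x)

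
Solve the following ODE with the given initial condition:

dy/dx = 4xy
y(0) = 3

General solution: y = Ce^(2x²)
Applying IC y(0) = 3:
Particular solution: y = 3e^(2x²)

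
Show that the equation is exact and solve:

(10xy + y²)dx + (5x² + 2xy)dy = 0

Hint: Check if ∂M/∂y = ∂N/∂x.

Verify exactness: ∂M/∂y = ∂N/∂x ✓
Find F(x,y) such that ∂F/∂x = M, ∂F/∂y = N
Solution: 5x²y + xy² = C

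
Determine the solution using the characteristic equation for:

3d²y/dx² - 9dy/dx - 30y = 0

Characteristic equation: 3r² - 9r - 30 = 0
Divide by 3: r² - 3r - 10 = 0
Roots: r = 5, -2 (distinct real)
General solution: y = C₁e^(5x) + C₂e^(-2x)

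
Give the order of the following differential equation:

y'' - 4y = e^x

The order is 2 (highest derivative is of order 2).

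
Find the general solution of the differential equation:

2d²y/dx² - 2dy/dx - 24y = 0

Characteristic equation: 2r² - 2r - 24 = 0
Divide by 2: r² - r - 12 = 0
Roots: r = 4, -3 (distinct real)
General solution: y = C₁e^(4x) + C₂e^(-3x)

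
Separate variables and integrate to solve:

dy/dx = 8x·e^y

Separating variables and integrating:
-e^(-y) = 4x² + C

General solution: y = -ln(C - 4x²)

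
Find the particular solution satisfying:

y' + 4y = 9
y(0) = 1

General solution: y = 9/4 + Ce^(-4x)
Applying y(0) = 1: C = 1 - 9/4 = -5/4
Particular solution: y = 9/4 - (5/4)e^(-4x)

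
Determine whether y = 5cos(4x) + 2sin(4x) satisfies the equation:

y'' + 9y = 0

Verification:
y'' = -80cos(4x) - 32sin(4x)
y'' + 9y ≠ 0 (frequency mismatch: got 16 instead of 9)

No, it is not a solution.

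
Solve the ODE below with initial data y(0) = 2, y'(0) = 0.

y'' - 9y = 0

General solution: y = C₁e^(3x) + C₂e^(-3x)
Applying ICs: C₁ = 1, C₂ = 1
Particular solution: y = e^(3x) + e^(-3x)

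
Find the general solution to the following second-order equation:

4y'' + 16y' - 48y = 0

Characteristic equation: 4r² + 16r - 48 = 0
Divide by 4: r² + 4r - 12 = 0
Roots: r = 2, -6 (distinct real)
General solution: y = C₁e^(2x) + C₂e^(-6x)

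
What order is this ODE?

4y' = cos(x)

The order is 1 (highest derivative is of order 1).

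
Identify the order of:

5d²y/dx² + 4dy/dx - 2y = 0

The order is 2 (highest derivative is of order 2).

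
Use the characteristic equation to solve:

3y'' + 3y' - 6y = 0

Characteristic equation: 3r² + 3r - 6 = 0
Divide by 3: r² + r - 2 = 0
Roots: r = 1, -2 (distinct real)
General solution: y = C₁e^x + C₂e^(-2x)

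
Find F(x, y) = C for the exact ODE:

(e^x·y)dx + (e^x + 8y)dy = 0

Verify exactness: ∂M/∂y = ∂N/∂x ✓
Find F(x,y) such that ∂F/∂x = M, ∂F/∂y = N
Solution: e^x·y + 4y² = C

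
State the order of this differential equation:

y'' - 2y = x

The order is 2 (highest derivative is of order 2).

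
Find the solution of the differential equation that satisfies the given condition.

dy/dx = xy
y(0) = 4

General solution: y = Ce^(x²/2)
Applying IC y(0) = 4:
Particular solution: y = 4e^(x²/2)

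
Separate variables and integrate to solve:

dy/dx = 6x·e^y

Separating variables and integrating:
-e^(-y) = 3x² + C

General solution: y = -ln(C - 3x²)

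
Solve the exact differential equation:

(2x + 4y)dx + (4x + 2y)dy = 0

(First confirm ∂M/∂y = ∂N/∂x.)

Verify exactness: ∂M/∂y = ∂N/∂x ✓
Find F(x,y) such that ∂F/∂x = M, ∂F/∂y = N
Solution: x² + 4xy + y² = C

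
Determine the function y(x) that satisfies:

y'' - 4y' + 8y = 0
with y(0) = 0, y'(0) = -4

General solution: y = e^(2x)(C₁cos(2x) + C₂sin(2x))
Complex roots r = 2 ± 2i
Applying ICs: C₁ = 0, C₂ = -2
Particular solution: y = e^(2x)(-2sin(2x))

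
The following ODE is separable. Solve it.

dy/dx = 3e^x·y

Separating variables and integrating:
ln|y| = 3e^x + C

General solution: y = Ce^(3e^x)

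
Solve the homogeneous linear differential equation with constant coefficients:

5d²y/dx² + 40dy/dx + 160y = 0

Characteristic equation: 5r² + 40r + 160 = 0
Divide by 5: r² + 8r + 32 = 0
Roots: r = -4 ± 4i (complex conjugates)
General solution: y = e^(-4x)(C₁cos(4x) + C₂sin(4x))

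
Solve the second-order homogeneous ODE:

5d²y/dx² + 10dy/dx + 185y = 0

Characteristic equation: 5r² + 10r + 185 = 0
Divide by 5: r² + 2r + 37 = 0
Roots: r = -1 ± 6i (complex conjugates)
General solution: y = e^(-x)(C₁cos(6x) + C₂sin(6x))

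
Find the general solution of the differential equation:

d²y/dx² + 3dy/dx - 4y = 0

Characteristic equation: r² + 3r - 4 = 0
Roots: r = 1, -4 (distinct real)
General solution: y = C₁e^x + C₂e^(-4x)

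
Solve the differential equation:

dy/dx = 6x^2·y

Separating variables and integrating:
ln|y| = 2x^3 + C

General solution: y = Ce^(2x^3)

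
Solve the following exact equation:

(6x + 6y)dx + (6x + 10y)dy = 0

Verify exactness: ∂M/∂y = ∂N/∂x ✓
Find F(x,y) such that ∂F/∂x = M, ∂F/∂y = N
Solution: 3x² + 6xy + 5y² = C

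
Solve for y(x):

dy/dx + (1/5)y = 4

Using integrating factor method:

General solution: y = 20 + Ce^(-x/5)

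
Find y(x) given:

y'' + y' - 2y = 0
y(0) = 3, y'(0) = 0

General solution: y = C₁e^x + C₂e^(-2x)
Applying ICs: C₁ = 2, C₂ = 1
Particular solution: y = 2e^x + e^(-2x)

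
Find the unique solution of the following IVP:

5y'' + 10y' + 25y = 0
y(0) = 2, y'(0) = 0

General solution: y = e^(-x)(C₁cos(2x) + C₂sin(2x))
Complex roots r = -1 ± 2i
Applying ICs: C₁ = 2, C₂ = 1
Particular solution: y = e^(-x)(2cos(2x) + sin(2x))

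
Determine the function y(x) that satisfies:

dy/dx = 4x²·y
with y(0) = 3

General solution: y = Ce^(4x³/3)
Applying IC y(0) = 3:
Particular solution: y = 3e^(4x³/3)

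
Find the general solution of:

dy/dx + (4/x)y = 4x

Using integrating factor method:

General solution: y = (2/3)x^2 + Cx^(-4)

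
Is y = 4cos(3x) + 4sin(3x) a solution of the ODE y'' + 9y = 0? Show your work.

Verification:
y'' = -36cos(3x) - 36sin(3x)
y'' + 9y = 0 ✓

Yes, it is a solution.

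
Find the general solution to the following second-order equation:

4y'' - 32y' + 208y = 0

Characteristic equation: 4r² - 32r + 208 = 0
Divide by 4: r² - 8r + 52 = 0
Roots: r = 4 ± 6i (complex conjugates)
General solution: y = e^(4x)(C₁cos(6x) + C₂sin(6x))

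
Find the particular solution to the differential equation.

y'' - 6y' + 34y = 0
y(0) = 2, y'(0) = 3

General solution: y = e^(3x)(C₁cos(5x) + C₂sin(5x))
Complex roots r = 3 ± 5i
Applying ICs: C₁ = 2, C₂ = -3/5
Particular solution: y = e^(3x)(2cos(5x) - (3/5)sin(5x))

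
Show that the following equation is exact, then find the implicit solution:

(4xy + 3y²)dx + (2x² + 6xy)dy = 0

Verify exactness: ∂M/∂y = ∂N/∂x ✓
Find F(x,y) such that ∂F/∂x = M, ∂F/∂y = N
Solution: 2x²y + 3xy² = C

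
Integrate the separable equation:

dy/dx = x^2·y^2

Separating variables and integrating:
-1/y = x^3/3 + C

General solution: y^-1 = (-1/3)x^3 + C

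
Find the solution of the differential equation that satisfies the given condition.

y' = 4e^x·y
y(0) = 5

General solution: y = Ce^(4e^x)
Applying IC y(0) = 5:
Particular solution: y = 5e^(4(e^x - 1))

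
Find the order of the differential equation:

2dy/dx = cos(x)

The order is 1 (highest derivative is of order 1).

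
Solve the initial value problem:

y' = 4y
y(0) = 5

General solution: y = Ce^(4x)
Applying IC y(0) = 5:
Particular solution: y = 5e^(4x)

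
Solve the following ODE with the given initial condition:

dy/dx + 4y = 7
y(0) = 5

General solution: y = 7/4 + Ce^(-4x)
Applying y(0) = 5: C = 5 - 7/4 = 13/4
Particular solution: y = 7/4 + (13/4)e^(-4x)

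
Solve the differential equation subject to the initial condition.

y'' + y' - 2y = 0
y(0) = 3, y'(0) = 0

General solution: y = C₁e^x + C₂e^(-2x)
Applying ICs: C₁ = 2, C₂ = 1
Particular solution: y = 2e^x + e^(-2x)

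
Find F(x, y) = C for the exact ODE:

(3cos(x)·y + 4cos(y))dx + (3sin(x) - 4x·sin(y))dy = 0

Verify exactness: ∂M/∂y = ∂N/∂x ✓
Find F(x,y) such that ∂F/∂x = M, ∂F/∂y = N
Solution: 3sin(x)·y + 4x·cos(y) = C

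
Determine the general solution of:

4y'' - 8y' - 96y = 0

Characteristic equation: 4r² - 8r - 96 = 0
Divide by 4: r² - 2r - 24 = 0
Roots: r = 6, -4 (distinct real)
General solution: y = C₁e^(6x) + C₂e^(-4x)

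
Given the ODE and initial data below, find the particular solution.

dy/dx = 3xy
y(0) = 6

General solution: y = Ce^(3x²/2)
Applying IC y(0) = 6:
Particular solution: y = 6e^(3x²/2)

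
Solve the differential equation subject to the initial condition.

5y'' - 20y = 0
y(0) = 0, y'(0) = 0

General solution: y = C₁e^(2x) + C₂e^(-2x)
Applying ICs: C₁ = 0, C₂ = 0
Particular solution: y = 0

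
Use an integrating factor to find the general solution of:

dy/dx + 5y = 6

Using integrating factor method:

General solution: y = 6/5 + Ce^(-5x)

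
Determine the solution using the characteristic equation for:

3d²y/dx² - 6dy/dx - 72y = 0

Characteristic equation: 3r² - 6r - 72 = 0
Divide by 3: r² - 2r - 24 = 0
Roots: r = 6, -4 (distinct real)
General solution: y = C₁e^(6x) + C₂e^(-4x)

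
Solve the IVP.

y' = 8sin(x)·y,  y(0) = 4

General solution: y = Ce^(-8cos(x))
Applying IC y(0) = 4:
Particular solution: y = 4e^(8(1-cos(x)))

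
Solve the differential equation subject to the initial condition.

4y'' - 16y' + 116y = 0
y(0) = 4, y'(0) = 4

General solution: y = e^(2x)(C₁cos(5x) + C₂sin(5x))
Complex roots r = 2 ± 5i
Applying ICs: C₁ = 4, C₂ = -4/5
Particular solution: y = e^(2x)(4cos(5x) - (4/5)sin(5x))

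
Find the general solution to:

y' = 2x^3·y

Separating variables and integrating:
ln|y| = x^4/2 + C

General solution: y = Ce^(x^4/2)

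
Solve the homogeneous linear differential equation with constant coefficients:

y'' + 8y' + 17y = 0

Characteristic equation: r² + 8r + 17 = 0
Roots: r = -4 ± i (complex conjugates)
General solution: y = e^(-4x)(C₁cos(x) + C₂sin(x))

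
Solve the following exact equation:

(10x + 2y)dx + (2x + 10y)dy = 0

Verify exactness: ∂M/∂y = ∂N/∂x ✓
Find F(x,y) such that ∂F/∂x = M, ∂F/∂y = N
Solution: 5x² + 2xy + 5y² = C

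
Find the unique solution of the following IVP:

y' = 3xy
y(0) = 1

General solution: y = Ce^(3x²/2)
Applying IC y(0) = 1:
Particular solution: y = e^(3x²/2)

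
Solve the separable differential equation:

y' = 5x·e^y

Separating variables and integrating:
-e^(-y) = 5x²/2 + C

General solution: y = -ln(C - 5x²/2)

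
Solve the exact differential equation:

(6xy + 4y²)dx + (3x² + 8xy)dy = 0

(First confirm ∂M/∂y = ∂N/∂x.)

Verify exactness: ∂M/∂y = ∂N/∂x ✓
Find F(x,y) such that ∂F/∂x = M, ∂F/∂y = N
Solution: 3x²y + 4xy² = C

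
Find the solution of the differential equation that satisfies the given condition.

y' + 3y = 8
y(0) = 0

General solution: y = 8/3 + Ce^(-3x)
Applying y(0) = 0: C = 0 - 8/3 = -8/3
Particular solution: y = 8/3 - (8/3)e^(-3x)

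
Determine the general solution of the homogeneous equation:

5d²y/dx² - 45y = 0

Characteristic equation: 5r² - 45 = 0
Divide by 5: r² - 9 = 0
Roots: r = 3, -3 (distinct real)
General solution: y = C₁e^(3x) + C₂e^(-3x)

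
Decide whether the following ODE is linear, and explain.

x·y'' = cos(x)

Linear (y and its derivatives appear to the first power only, no products of y terms)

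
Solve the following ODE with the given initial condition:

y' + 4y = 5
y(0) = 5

General solution: y = 5/4 + Ce^(-4x)
Applying y(0) = 5: C = 5 - 5/4 = 15/4
Particular solution: y = 5/4 + (15/4)e^(-4x)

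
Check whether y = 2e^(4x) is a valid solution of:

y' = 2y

Verification:
y = 2e^(4x)
y' = 8e^(4x)
But 2y = 4e^(4x)
y' ≠ 2y — the derivative does not match

No, it is not a solution.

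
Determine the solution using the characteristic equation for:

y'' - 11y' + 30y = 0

Characteristic equation: r² - 11r + 30 = 0
Roots: r = 6, 5 (distinct real)
General solution: y = C₁e^(6x) + C₂e^(5x)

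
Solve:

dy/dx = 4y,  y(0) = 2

General solution: y = Ce^(4x)
Applying IC y(0) = 2:
Particular solution: y = 2e^(4x)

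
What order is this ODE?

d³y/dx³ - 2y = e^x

The order is 3 (highest derivative is of order 3).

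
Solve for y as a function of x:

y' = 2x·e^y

Separating variables and integrating:
-e^(-y) = x² + C

General solution: y = -ln(C - x²)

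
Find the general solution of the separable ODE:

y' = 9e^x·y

Separating variables and integrating:
ln|y| = 9e^x + C

General solution: y = Ce^(9e^x)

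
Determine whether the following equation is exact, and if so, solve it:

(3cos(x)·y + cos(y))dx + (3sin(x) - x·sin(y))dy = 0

Verify exactness: ∂M/∂y = ∂N/∂x ✓
Find F(x,y) such that ∂F/∂x = M, ∂F/∂y = N
Solution: 3sin(x)·y + x·cos(y) = C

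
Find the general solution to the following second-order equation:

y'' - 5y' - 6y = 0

Characteristic equation: r² - 5r - 6 = 0
Roots: r = 6, -1 (distinct real)
General solution: y = C₁e^(6x) + C₂e^(-x)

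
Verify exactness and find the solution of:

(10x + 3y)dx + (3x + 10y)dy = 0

Verify exactness: ∂M/∂y = ∂N/∂x ✓
Find F(x,y) such that ∂F/∂x = M, ∂F/∂y = N
Solution: 5x² + 3xy + 5y² = C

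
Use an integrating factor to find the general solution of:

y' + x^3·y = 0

Using integrating factor method:

General solution: y = Ce^(-x^4/4)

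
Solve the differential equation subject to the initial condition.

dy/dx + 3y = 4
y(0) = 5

General solution: y = 4/3 + Ce^(-3x)
Applying y(0) = 5: C = 5 - 4/3 = 11/3
Particular solution: y = 4/3 + (11/3)e^(-3x)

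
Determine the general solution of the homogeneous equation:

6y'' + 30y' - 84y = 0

Characteristic equation: 6r² + 30r - 84 = 0
Divide by 6: r² + 5r - 14 = 0
Roots: r = 2, -7 (distinct real)
General solution: y = C₁e^(2x) + C₂e^(-7x)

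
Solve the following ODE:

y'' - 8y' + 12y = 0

Characteristic equation: r² - 8r + 12 = 0
Roots: r = 6, 2 (distinct real)
General solution: y = C₁e^(6x) + C₂e^(2x)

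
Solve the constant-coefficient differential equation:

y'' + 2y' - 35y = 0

Characteristic equation: r² + 2r - 35 = 0
Roots: r = 5, -7 (distinct real)
General solution: y = C₁e^(5x) + C₂e^(-7x)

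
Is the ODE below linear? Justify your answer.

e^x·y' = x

Yes. Linear (y and its derivatives appear to the first power only, no products of y terms)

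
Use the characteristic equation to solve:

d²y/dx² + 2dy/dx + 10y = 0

Characteristic equation: r² + 2r + 10 = 0
Roots: r = -1 ± 3i (complex conjugates)
General solution: y = e^(-x)(C₁cos(3x) + C₂sin(3x))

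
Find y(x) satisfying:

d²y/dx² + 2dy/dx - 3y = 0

Characteristic equation: r² + 2r - 3 = 0
Roots: r = 1, -3 (distinct real)
General solution: y = C₁e^x + C₂e^(-3x)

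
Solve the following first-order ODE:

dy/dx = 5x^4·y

Separating variables and integrating:
ln|y| = x^5 + C

General solution: y = Ce^(x^5)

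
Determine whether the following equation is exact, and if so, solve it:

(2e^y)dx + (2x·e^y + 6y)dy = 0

Verify exactness: ∂M/∂y = ∂N/∂x ✓
Find F(x,y) such that ∂F/∂x = M, ∂F/∂y = N
Solution: 2x·e^y + 3y² = C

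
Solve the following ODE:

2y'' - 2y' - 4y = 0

Characteristic equation: 2r² - 2r - 4 = 0
Divide by 2: r² - r - 2 = 0
Roots: r = 2, -1 (distinct real)
General solution: y = C₁e^(2x) + C₂e^(-x)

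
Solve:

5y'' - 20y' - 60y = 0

Characteristic equation: 5r² - 20r - 60 = 0
Divide by 5: r² - 4r - 12 = 0
Roots: r = 6, -2 (distinct real)
General solution: y = C₁e^(6x) + C₂e^(-2x)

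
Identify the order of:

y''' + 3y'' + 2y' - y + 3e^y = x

The order is 3 (highest derivative is of order 3).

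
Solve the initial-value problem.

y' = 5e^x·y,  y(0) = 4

General solution: y = Ce^(5e^x)
Applying IC y(0) = 4:
Particular solution: y = 4e^(5(e^x - 1))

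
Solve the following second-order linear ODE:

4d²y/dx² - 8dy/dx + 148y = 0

Characteristic equation: 4r² - 8r + 148 = 0
Divide by 4: r² - 2r + 37 = 0
Roots: r = 1 ± 6i (complex conjugates)
General solution: y = e^x(C₁cos(6x) + C₂sin(6x))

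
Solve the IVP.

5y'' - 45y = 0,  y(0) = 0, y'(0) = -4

General solution: y = C₁e^(3x) + C₂e^(-3x)
Applying ICs: C₁ = -2/3, C₂ = 2/3
Particular solution: y = -(2/3)e^(3x) + (2/3)e^(-3x)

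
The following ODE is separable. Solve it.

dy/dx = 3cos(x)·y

Separating variables and integrating:
ln|y| = 3sin(x) + C

General solution: y = Ce^(3sin(x))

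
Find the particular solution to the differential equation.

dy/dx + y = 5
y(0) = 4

General solution: y = 5 + Ce^(-x)
Applying y(0) = 4: C = 4 - 5 = -1
Particular solution: y = 5 - e^(-x)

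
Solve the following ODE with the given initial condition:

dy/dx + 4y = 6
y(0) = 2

General solution: y = 3/2 + Ce^(-4x)
Applying y(0) = 2: C = 2 - 3/2 = 1/2
Particular solution: y = 3/2 + (1/2)e^(-4x)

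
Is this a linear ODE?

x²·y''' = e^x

Yes. Linear (y and its derivatives appear to the first power only, no products of y terms)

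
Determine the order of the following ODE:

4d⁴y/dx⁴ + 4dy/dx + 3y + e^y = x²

The order is 4 (highest derivative is of order 4).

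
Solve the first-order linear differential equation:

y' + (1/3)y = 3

Using integrating factor method:

General solution: y = 9 + Ce^(-x/3)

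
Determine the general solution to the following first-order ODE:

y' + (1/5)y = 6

Using integrating factor method:

General solution: y = 30 + Ce^(-x/5)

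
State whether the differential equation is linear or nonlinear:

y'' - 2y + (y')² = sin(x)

Nonlinear ((y')² term)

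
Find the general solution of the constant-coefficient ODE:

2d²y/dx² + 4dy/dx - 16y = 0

Characteristic equation: 2r² + 4r - 16 = 0
Divide by 2: r² + 2r - 8 = 0
Roots: r = 2, -4 (distinct real)
General solution: y = C₁e^(2x) + C₂e^(-4x)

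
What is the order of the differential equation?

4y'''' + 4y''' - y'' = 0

The order is 4 (highest derivative is of order 4).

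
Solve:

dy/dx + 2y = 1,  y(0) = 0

General solution: y = 1/2 + Ce^(-2x)
Applying y(0) = 0: C = 0 - 1/2 = -1/2
Particular solution: y = 1/2 - (1/2)e^(-2x)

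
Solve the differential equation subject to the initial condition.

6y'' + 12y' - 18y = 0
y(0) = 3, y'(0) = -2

General solution: y = C₁e^x + C₂e^(-3x)
Applying ICs: C₁ = 7/4, C₂ = 5/4
Particular solution: y = (7/4)e^x + (5/4)e^(-3x)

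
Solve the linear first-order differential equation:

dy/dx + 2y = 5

Using integrating factor method:

General solution: y = 5/2 + Ce^(-2x)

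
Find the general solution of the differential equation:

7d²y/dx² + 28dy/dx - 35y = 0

Characteristic equation: 7r² + 28r - 35 = 0
Divide by 7: r² + 4r - 5 = 0
Roots: r = 1, -5 (distinct real)
General solution: y = C₁e^x + C₂e^(-5x)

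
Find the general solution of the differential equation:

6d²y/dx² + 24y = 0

Characteristic equation: 6r² + 24 = 0
Divide by 6: r² + 4 = 0
Roots: r = ±2i (complex conjugates)
General solution: y = C₁cos(2x) + C₂sin(2x)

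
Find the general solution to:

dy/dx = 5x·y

Separating variables and integrating:
ln|y| = 5x^2/2 + C

General solution: y = Ce^(5x^2/2)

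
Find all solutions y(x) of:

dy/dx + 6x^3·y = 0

Using integrating factor method:

General solution: y = Ce^(-3x^4/2)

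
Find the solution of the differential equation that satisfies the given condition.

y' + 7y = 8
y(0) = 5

General solution: y = 8/7 + Ce^(-7x)
Applying y(0) = 5: C = 5 - 8/7 = 27/7
Particular solution: y = 8/7 + (27/7)e^(-7x)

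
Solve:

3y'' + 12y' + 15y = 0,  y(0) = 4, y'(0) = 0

General solution: y = e^(-2x)(C₁cos(x) + C₂sin(x))
Complex roots r = -2 ± i
Applying ICs: C₁ = 4, C₂ = 8
Particular solution: y = e^(-2x)(4cos(x) + 8sin(x))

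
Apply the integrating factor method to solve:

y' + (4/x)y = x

Using integrating factor method:

General solution: y = (1/6)x^2 + Cx^(-4)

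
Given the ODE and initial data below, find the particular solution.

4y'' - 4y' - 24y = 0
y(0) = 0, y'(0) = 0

General solution: y = C₁e^(3x) + C₂e^(-2x)
Applying ICs: C₁ = 0, C₂ = 0
Particular solution: y = 0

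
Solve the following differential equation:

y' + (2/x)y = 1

Using integrating factor method:

General solution: y = (1/3)x + Cx^(-2)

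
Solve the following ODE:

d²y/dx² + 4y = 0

Characteristic equation: r² + 4 = 0
Roots: r = ±2i (complex conjugates)
General solution: y = C₁cos(2x) + C₂sin(2x)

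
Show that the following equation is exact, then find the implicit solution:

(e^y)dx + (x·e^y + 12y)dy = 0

Verify exactness: ∂M/∂y = ∂N/∂x ✓
Find F(x,y) such that ∂F/∂x = M, ∂F/∂y = N
Solution: x·e^y + 6y² = C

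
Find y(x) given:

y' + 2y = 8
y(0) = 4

General solution: y = 4 + Ce^(-2x)
Applying y(0) = 4: C = 4 - 4 = 0
Particular solution: y = 4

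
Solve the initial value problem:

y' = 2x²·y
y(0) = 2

General solution: y = Ce^(2x³/3)
Applying IC y(0) = 2:
Particular solution: y = 2e^(2x³/3)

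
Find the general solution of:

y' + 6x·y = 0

Using integrating factor method:

General solution: y = Ce^(-3x^2)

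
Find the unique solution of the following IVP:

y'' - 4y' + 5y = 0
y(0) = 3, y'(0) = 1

General solution: y = e^(2x)(C₁cos(x) + C₂sin(x))
Complex roots r = 2 ± i
Applying ICs: C₁ = 3, C₂ = -5
Particular solution: y = e^(2x)(3cos(x) - 5sin(x))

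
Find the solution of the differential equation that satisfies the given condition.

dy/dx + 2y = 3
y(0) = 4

General solution: y = 3/2 + Ce^(-2x)
Applying y(0) = 4: C = 4 - 3/2 = 5/2
Particular solution: y = 3/2 + (5/2)e^(-2x)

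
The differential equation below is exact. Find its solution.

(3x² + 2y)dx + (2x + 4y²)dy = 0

Verify exactness: ∂M/∂y = ∂N/∂x ✓
Find F(x,y) such that ∂F/∂x = M, ∂F/∂y = N
Solution: x³ + 2xy + 4y³/3 = C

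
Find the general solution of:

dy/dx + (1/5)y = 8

Using integrating factor method:

General solution: y = 40 + Ce^(-x/5)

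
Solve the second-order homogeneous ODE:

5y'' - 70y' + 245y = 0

Characteristic equation: 5r² - 70r + 245 = 0
Divide by 5: r² - 14r + 49 = 0
Factored: (r - 7)² = 0
Repeated root: r = 7
General solution: y = (C₁ + C₂x)e^(7x)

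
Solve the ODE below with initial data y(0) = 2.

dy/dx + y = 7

General solution: y = 7 + Ce^(-x)
Applying y(0) = 2: C = 2 - 7 = -5
Particular solution: y = 7 - 5e^(-x)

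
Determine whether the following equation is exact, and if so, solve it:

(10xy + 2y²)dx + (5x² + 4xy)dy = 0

Verify exactness: ∂M/∂y = ∂N/∂x ✓
Find F(x,y) such that ∂F/∂x = M, ∂F/∂y = N
Solution: 5x²y + 2xy² = C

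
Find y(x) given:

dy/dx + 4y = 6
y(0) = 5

General solution: y = 3/2 + Ce^(-4x)
Applying y(0) = 5: C = 5 - 3/2 = 7/2
Particular solution: y = 3/2 + (7/2)e^(-4x)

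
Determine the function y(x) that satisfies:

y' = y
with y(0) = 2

General solution: y = Ce^x
Applying IC y(0) = 2:
Particular solution: y = 2e^x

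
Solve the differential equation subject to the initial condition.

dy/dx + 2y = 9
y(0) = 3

General solution: y = 9/2 + Ce^(-2x)
Applying y(0) = 3: C = 3 - 9/2 = -3/2
Particular solution: y = 9/2 - (3/2)e^(-2x)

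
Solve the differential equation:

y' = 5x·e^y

Separating variables and integrating:
-e^(-y) = 5x²/2 + C

General solution: y = -ln(C - 5x²/2)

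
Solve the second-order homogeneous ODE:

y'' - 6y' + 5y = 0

Characteristic equation: r² - 6r + 5 = 0
Roots: r = 5, 1 (distinct real)
General solution: y = C₁e^(5x) + C₂e^x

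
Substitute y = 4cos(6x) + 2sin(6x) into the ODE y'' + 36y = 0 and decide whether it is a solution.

Verification:
y'' = -144cos(6x) - 72sin(6x)
y'' + 36y = 0 ✓

Yes, it is a solution.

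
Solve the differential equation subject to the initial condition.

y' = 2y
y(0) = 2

General solution: y = Ce^(2x)
Applying IC y(0) = 2:
Particular solution: y = 2e^(2x)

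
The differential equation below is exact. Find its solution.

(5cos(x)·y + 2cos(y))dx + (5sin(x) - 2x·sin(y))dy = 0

Verify exactness: ∂M/∂y = ∂N/∂x ✓
Find F(x,y) such that ∂F/∂x = M, ∂F/∂y = N
Solution: 5sin(x)·y + 2x·cos(y) = C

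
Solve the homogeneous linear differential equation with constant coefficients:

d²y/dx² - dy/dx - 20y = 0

Characteristic equation: r² - r - 20 = 0
Roots: r = 5, -4 (distinct real)
General solution: y = C₁e^(5x) + C₂e^(-4x)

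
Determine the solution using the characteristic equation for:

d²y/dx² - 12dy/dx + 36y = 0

Characteristic equation: r² - 12r + 36 = 0
Factored: (r - 6)² = 0
Repeated root: r = 6
General solution: y = (C₁ + C₂x)e^(6x)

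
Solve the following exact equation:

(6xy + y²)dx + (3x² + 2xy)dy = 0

Verify exactness: ∂M/∂y = ∂N/∂x ✓
Find F(x,y) such that ∂F/∂x = M, ∂F/∂y = N
Solution: 3x²y + xy² = C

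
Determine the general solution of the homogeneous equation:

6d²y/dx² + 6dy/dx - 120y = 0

Characteristic equation: 6r² + 6r - 120 = 0
Divide by 6: r² + r - 20 = 0
Roots: r = 4, -5 (distinct real)
General solution: y = C₁e^(4x) + C₂e^(-5x)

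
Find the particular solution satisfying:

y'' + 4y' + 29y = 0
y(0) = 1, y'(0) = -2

General solution: y = e^(-2x)(C₁cos(5x) + C₂sin(5x))
Complex roots r = -2 ± 5i
Applying ICs: C₁ = 1, C₂ = 0
Particular solution: y = e^(-2x)(cos(5x))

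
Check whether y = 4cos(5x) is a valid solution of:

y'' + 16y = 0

Verification:
y'' = -100cos(5x)
y'' + 16y ≠ 0 (frequency mismatch: got 25 instead of 16)

No, it is not a solution.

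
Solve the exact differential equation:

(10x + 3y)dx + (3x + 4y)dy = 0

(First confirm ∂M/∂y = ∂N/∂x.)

Verify exactness: ∂M/∂y = ∂N/∂x ✓
Find F(x,y) such that ∂F/∂x = M, ∂F/∂y = N
Solution: 5x² + 3xy + 2y² = C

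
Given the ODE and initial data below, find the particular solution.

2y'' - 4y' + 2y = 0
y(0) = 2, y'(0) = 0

General solution: y = (C₁ + C₂x)e^x
Repeated root r = 1
Applying ICs: C₁ = 2, C₂ = -2
Particular solution: y = (2 - 2x)e^x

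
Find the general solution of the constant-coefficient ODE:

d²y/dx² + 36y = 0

Characteristic equation: r² + 36 = 0
Roots: r = ±6i (complex conjugates)
General solution: y = C₁cos(6x) + C₂sin(6x)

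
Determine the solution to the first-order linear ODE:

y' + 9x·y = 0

Using integrating factor method:

General solution: y = Ce^(-9x^2/2)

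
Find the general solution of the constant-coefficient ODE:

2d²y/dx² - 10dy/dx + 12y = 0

Characteristic equation: 2r² - 10r + 12 = 0
Divide by 2: r² - 5r + 6 = 0
Roots: r = 3, 2 (distinct real)
General solution: y = C₁e^(3x) + C₂e^(2x)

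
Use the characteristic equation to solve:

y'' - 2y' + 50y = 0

Characteristic equation: r² - 2r + 50 = 0
Roots: r = 1 ± 7i (complex conjugates)
General solution: y = e^x(C₁cos(7x) + C₂sin(7x))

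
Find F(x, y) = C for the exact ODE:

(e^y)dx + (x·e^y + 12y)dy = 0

Verify exactness: ∂M/∂y = ∂N/∂x ✓
Find F(x,y) such that ∂F/∂x = M, ∂F/∂y = N
Solution: x·e^y + 6y² = C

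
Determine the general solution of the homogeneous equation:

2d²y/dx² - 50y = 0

Characteristic equation: 2r² - 50 = 0
Divide by 2: r² - 25 = 0
Roots: r = 5, -5 (distinct real)
General solution: y = C₁e^(5x) + C₂e^(-5x)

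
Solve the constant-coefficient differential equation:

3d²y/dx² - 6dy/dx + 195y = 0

Characteristic equation: 3r² - 6r + 195 = 0
Divide by 3: r² - 2r + 65 = 0
Roots: r = 1 ± 8i (complex conjugates)
General solution: y = e^x(C₁cos(8x) + C₂sin(8x))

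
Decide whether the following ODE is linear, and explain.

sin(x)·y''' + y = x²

Linear (y and its derivatives appear to the first power only, no products of y terms)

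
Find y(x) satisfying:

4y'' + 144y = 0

Characteristic equation: 4r² + 144 = 0
Divide by 4: r² + 36 = 0
Roots: r = ±6i (complex conjugates)
General solution: y = C₁cos(6x) + C₂sin(6x)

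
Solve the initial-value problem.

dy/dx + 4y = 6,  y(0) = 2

General solution: y = 3/2 + Ce^(-4x)
Applying y(0) = 2: C = 2 - 3/2 = 1/2
Particular solution: y = 3/2 + (1/2)e^(-4x)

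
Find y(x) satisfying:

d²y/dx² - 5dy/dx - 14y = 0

Characteristic equation: r² - 5r - 14 = 0
Roots: r = 7, -2 (distinct real)
General solution: y = C₁e^(7x) + C₂e^(-2x)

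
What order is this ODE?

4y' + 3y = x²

The order is 1 (highest derivative is of order 1).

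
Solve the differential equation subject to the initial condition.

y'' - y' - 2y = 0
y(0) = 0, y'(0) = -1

General solution: y = C₁e^(2x) + C₂e^(-x)
Applying ICs: C₁ = -1/3, C₂ = 1/3
Particular solution: y = -(1/3)e^(2x) + (1/3)e^(-x)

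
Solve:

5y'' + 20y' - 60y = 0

Characteristic equation: 5r² + 20r - 60 = 0
Divide by 5: r² + 4r - 12 = 0
Roots: r = 2, -6 (distinct real)
General solution: y = C₁e^(2x) + C₂e^(-6x)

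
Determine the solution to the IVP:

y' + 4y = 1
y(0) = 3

General solution: y = 1/4 + Ce^(-4x)
Applying y(0) = 3: C = 3 - 1/4 = 11/4
Particular solution: y = 1/4 + (11/4)e^(-4x)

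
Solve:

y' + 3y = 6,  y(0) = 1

General solution: y = 2 + Ce^(-3x)
Applying y(0) = 1: C = 1 - 2 = -1
Particular solution: y = 2 - e^(-3x)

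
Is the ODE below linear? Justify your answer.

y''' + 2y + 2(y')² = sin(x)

No. Nonlinear ((y')² term)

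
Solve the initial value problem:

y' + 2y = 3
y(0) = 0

General solution: y = 3/2 + Ce^(-2x)
Applying y(0) = 0: C = 0 - 3/2 = -3/2
Particular solution: y = 3/2 - (3/2)e^(-2x)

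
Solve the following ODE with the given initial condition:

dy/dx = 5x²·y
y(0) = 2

General solution: y = Ce^(5x³/3)
Applying IC y(0) = 2:
Particular solution: y = 2e^(5x³/3)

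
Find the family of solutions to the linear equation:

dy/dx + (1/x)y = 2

Using integrating factor method:

General solution: y = x + C/x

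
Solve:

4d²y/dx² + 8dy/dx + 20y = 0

Characteristic equation: 4r² + 8r + 20 = 0
Divide by 4: r² + 2r + 5 = 0
Roots: r = -1 ± 2i (complex conjugates)
General solution: y = e^(-x)(C₁cos(2x) + C₂sin(2x))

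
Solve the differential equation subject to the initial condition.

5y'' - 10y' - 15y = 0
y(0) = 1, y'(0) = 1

General solution: y = C₁e^(3x) + C₂e^(-x)
Applying ICs: C₁ = 1/2, C₂ = 1/2
Particular solution: y = (1/2)e^(3x) + (1/2)e^(-x)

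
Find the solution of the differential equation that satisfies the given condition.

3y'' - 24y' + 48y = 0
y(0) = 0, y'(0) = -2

General solution: y = (C₁ + C₂x)e^(4x)
Repeated root r = 4
Applying ICs: C₁ = 0, C₂ = -2
Particular solution: y = -2xe^(4x)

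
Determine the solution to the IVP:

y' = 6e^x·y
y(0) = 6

General solution: y = Ce^(6e^x)
Applying IC y(0) = 6:
Particular solution: y = 6e^(6(e^x - 1))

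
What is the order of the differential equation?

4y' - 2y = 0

The order is 1 (highest derivative is of order 1).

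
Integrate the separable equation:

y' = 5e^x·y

Separating variables and integrating:
ln|y| = 5e^x + C

General solution: y = Ce^(5e^x)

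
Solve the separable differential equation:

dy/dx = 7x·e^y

Separating variables and integrating:
-e^(-y) = 7x²/2 + C

General solution: y = -ln(C - 7x²/2)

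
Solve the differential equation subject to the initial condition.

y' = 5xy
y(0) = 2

General solution: y = Ce^(5x²/2)
Applying IC y(0) = 2:
Particular solution: y = 2e^(5x²/2)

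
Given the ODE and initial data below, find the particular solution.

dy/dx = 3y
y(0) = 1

General solution: y = Ce^(3x)
Applying IC y(0) = 1:
Particular solution: y = e^(3x)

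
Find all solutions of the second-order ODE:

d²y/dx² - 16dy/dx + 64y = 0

Characteristic equation: r² - 16r + 64 = 0
Factored: (r - 8)² = 0
Repeated root: r = 8
General solution: y = (C₁ + C₂x)e^(8x)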